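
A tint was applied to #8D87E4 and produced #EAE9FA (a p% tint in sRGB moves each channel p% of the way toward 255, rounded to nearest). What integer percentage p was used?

82%

#8D87E4 is rgb(141, 135, 228); #EAE9FA is rgb(234, 233, 250).
On the G channel (widest range): 233 ≈ 135 + (p/100)(255 − 135), so p ≈ 100×(233 − 135)/(255 − 135) = 9800/120 = 81.67.
p = 82 reproduces all three channels after rounding.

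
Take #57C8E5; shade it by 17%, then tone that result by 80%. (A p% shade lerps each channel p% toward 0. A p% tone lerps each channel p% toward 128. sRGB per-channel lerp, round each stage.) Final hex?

#57C8E5 is rgb(87, 200, 229).
A 17% shade moves each channel 17% toward 0:
  R: 87 + 0.17×(0−87) = 87 − 14.79 = 72.21 → 72
  G: 200 + 0.17×(0−200) = 200 − 34 = 166 → 166
  B: 229 + 0.17×(0−229) = 229 − 38.93 = 190.07 → 190
After the shade: rgb(72, 166, 190) = #48A6BE.
An 80% tone moves each channel 80% toward 128:
  R: 72 + 44.8 = 116.8 → 117
  G: 166 + 0.8×(128−166) = 166 − 30.4 = 135.6 → 136
  B: 190 − 49.6 = 140.4 → 140
rgb(117, 136, 140) = #75888C.

#75888C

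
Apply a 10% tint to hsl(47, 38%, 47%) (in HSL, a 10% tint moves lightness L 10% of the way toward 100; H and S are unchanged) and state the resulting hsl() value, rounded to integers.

hsl(47, 38%, 52%)

L moves 10% from 47 toward 100: 47 + 5.3 = 52.3 → 52.
H and S are unchanged.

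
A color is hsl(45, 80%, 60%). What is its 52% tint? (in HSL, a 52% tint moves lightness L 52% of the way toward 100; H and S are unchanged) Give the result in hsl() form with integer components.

L moves 52% from 60 toward 100: 60 + 20.8 = 80.8 → 81.
H and S are unchanged.

hsl(45, 80%, 81%)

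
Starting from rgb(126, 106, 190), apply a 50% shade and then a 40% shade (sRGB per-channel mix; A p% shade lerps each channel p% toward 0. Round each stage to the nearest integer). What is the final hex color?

Lerp each channel 50% toward 0:
  R: 126 + 0.5×(0−126) = 126 − 63 = 63 → 63
  G: 106 + 0.5×(0−106) = 106 − 53 = 53 → 53
  B: 190 + 0.5×(0−190) = 190 − 95 = 95 → 95
After the shade: rgb(63, 53, 95) = #3F355F.
A 40% shade moves each channel 40% toward 0:
  R: 63 − 25.2 = 37.8 → 38
  G: 53 + 0.4×(0−53) = 53 − 21.2 = 31.8 → 32
  B: 95 − 38 = 57 → 57
rgb(38, 32, 57) = #262039.

#262039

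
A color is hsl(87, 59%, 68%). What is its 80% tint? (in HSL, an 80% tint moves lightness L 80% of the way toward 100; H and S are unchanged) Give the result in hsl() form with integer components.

hsl(87, 59%, 94%)

L moves 80% from 68 toward 100: 68 + 25.6 = 93.6 → 94.
H and S are unchanged.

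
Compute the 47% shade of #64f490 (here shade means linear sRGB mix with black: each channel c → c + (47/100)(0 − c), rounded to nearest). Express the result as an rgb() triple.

#64f490 is rgb(100, 244, 144).
A 47% shade moves each channel 47% toward 0:
  R: 100 + 0.47×(0−100) = 100 − 47 = 53 → 53
  G: 244 − 114.68 = 129.32 → 129
  B: 144 − 67.68 = 76.32 → 76

rgb(53, 129, 76)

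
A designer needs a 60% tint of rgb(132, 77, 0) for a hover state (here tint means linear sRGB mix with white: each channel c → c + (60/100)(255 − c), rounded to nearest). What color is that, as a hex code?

Lerp each channel 60% toward 255:
  R: 132 + 0.6×(255−132) = 132 + 73.8 = 205.8 → 206
  G: 77 + 0.6×(255−77) = 77 + 106.8 = 183.8 → 184
  B: 0 + 153 = 153 → 153
rgb(206, 184, 153) = #CEB899.

#CEB899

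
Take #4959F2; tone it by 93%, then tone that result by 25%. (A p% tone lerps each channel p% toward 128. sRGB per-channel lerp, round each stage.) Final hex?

#4959F2 is rgb(73, 89, 242).
Per channel, c → c + 0.93(128 − c):
  R: 73 + 51.15 = 124.15 → 124
  G: 89 + 0.93×(128−89) = 89 + 36.27 = 125.27 → 125
  B: 242 + 0.93×(128−242) = 242 − 106.02 = 135.98 → 136
After the tone: rgb(124, 125, 136) = #7C7D88.
A 25% tone moves each channel 25% toward 128:
  R: 124 + 1 = 125 → 125
  G: 125 + 0.25×(128−125) = 125 + 0.75 = 125.75 → 126
  B: 136 − 2 = 134 → 134
rgb(125, 126, 134) = #7D7E86.

#7D7E86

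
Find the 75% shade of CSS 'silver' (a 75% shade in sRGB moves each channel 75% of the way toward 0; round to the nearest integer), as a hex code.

CSS silver is rgb(192, 192, 192).
Lerp each channel 75% toward 0:
  R: 192 + 0.75×(0−192) = 192 − 144 = 48 → 48
  G: 192 + 0.75×(0−192) = 192 − 144 = 48 → 48
  B: 192 + 0.75×(0−192) = 192 − 144 = 48 → 48
rgb(48, 48, 48) = #303030.

#303030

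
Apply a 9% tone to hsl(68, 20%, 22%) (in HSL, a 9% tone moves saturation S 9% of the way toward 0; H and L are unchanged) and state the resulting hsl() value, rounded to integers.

S moves 9% from 20 toward 0: 20 − 1.8 = 18.2 → 18.
H and L are unchanged.

hsl(68, 18%, 22%)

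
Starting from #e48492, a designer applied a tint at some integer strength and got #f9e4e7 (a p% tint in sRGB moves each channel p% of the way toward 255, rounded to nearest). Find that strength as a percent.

#e48492 is rgb(228, 132, 146); #f9e4e7 is rgb(249, 228, 231).
On the G channel (widest range): 228 ≈ 132 + (p/100)(255 − 132), so p ≈ 100×(228 − 132)/(255 − 132) = 9600/123 = 78.05.
p = 78 reproduces all three channels after rounding.

78%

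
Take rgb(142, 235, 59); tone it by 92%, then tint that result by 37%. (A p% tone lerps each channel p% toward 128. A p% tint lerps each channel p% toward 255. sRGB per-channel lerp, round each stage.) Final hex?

#b0b5ab

Per channel, c → c + 0.92(128 − c):
  R: 142 + 0.92×(128−142) = 142 − 12.88 = 129.12 → 129
  G: 235 + 0.92×(128−235) = 235 − 98.44 = 136.56 → 137
  B: 59 + 0.92×(128−59) = 59 + 63.48 = 122.48 → 122
After the tone: rgb(129, 137, 122) = #81897a.
A 37% tint moves each channel 37% toward 255:
  R: 129 + 0.37×(255−129) = 129 + 46.62 = 175.62 → 176
  G: 137 + 43.66 = 180.66 → 181
  B: 122 + 0.37×(255−122) = 122 + 49.21 = 171.21 → 171
rgb(176, 181, 171) = #b0b5ab.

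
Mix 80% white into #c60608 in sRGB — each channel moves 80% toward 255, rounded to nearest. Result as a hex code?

#f4cdce

#c60608 is rgb(198, 6, 8).
An 80% tint moves each channel 80% toward 255:
  R: 198 + 0.8×(255−198) = 198 + 45.6 = 243.6 → 244
  G: 6 + 199.2 = 205.2 → 205
  B: 8 + 197.6 = 205.6 → 206
rgb(244, 205, 206) = #f4cdce.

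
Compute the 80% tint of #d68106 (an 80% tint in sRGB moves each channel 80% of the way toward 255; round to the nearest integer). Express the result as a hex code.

#d68106 is rgb(214, 129, 6).
Per channel, c → c + 0.8(255 − c):
  R: 214 + 32.8 = 246.8 → 247
  G: 129 + 100.8 = 229.8 → 230
  B: 6 + 0.8×(255−6) = 6 + 199.2 = 205.2 → 205
rgb(247, 230, 205) = #f7e6cd.

#f7e6cd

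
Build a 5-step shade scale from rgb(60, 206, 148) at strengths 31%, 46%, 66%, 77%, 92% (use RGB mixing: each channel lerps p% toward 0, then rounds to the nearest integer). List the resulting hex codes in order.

#298E66, #206F50, #144632, #0E2F22, #05100C

31%: (60 − 18.6 = 41.4→41, 206 − 63.86 = 142.14→142, 148 − 45.88 = 102.12→102) → #298E66
46%: (60 − 27.6 = 32.4→32, 206 − 94.76 = 111.24→111, 148 − 68.08 = 79.92→80) → #206F50
66%: (60 − 39.6 = 20.4→20, 206 − 135.96 = 70.04→70, 148 − 97.68 = 50.32→50) → #144632
77%: (60 − 46.2 = 13.8→14, 206 − 158.62 = 47.38→47, 148 − 113.96 = 34.04→34) → #0E2F22
92%: (60 − 55.2 = 4.8→5, 206 − 189.52 = 16.48→16, 148 − 136.16 = 11.84→12) → #05100C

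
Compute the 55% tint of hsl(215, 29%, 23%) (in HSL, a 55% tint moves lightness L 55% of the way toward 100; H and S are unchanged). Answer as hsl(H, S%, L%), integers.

hsl(215, 29%, 65%)

L moves 55% from 23 toward 100: 23 + 42.35 = 65.35 → 65.
H and S are unchanged.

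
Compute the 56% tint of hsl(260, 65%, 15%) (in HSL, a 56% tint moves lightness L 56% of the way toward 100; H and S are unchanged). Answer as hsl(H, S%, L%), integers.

L moves 56% from 15 toward 100: 15 + 47.6 = 62.6 → 63.
H and S are unchanged.

hsl(260, 65%, 63%)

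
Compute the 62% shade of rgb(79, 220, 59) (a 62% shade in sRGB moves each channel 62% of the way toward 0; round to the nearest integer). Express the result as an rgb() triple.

rgb(30, 84, 22)

Per channel, c → c + 0.62(0 − c):
  R: 79 − 48.98 = 30.02 → 30
  G: 220 + 0.62×(0−220) = 220 − 136.4 = 83.6 → 84
  B: 59 + 0.62×(0−59) = 59 − 36.58 = 22.42 → 22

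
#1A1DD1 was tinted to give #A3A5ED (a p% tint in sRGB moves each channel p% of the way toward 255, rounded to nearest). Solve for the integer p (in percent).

#1A1DD1 is rgb(26, 29, 209); #A3A5ED is rgb(163, 165, 237).
On the R channel (widest range): 163 ≈ 26 + (p/100)(255 − 26), so p ≈ 100×(163 − 26)/(255 − 26) = 13700/229 = 59.83.
p = 60 reproduces all three channels after rounding.

60%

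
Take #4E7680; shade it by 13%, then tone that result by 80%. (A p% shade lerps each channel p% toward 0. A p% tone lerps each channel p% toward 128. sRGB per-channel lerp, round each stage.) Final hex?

#747B7D

#4E7680 is rgb(78, 118, 128).
Lerp each channel 13% toward 0:
  R: 78 + 0.13×(0−78) = 78 − 10.14 = 67.86 → 68
  G: 118 + 0.13×(0−118) = 118 − 15.34 = 102.66 → 103
  B: 128 − 16.64 = 111.36 → 111
After the shade: rgb(68, 103, 111) = #44676F.
Lerp each channel 80% toward 128:
  R: 68 + 48 = 116 → 116
  G: 103 + 20 = 123 → 123
  B: 111 + 0.8×(128−111) = 111 + 13.6 = 124.6 → 125
rgb(116, 123, 125) = #747B7D.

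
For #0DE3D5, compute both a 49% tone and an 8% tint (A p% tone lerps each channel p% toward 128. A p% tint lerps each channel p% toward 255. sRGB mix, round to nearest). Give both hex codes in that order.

#0DE3D5 is rgb(13, 227, 213).
49% tone:
  R: 13 + 56.35 = 69.35 → 69
  G: 227 − 48.51 = 178.49 → 178
  B: 213 − 41.65 = 171.35 → 171
  → #45B2AB
8% tint:
  R: 13 + 0.08×(255−13) = 13 + 19.36 = 32.36 → 32
  G: 227 + 0.08×(255−227) = 227 + 2.24 = 229.24 → 229
  B: 213 + 3.36 = 216.36 → 216
  → #20E5D8

#45B2AB, #20E5D8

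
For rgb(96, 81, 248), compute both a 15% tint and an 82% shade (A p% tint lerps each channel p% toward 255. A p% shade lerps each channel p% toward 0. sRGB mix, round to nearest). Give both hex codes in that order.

#786bf9, #110f2d

15% tint:
  R: 96 + 23.85 = 119.85 → 120
  G: 81 + 0.15×(255−81) = 81 + 26.1 = 107.1 → 107
  B: 248 + 0.15×(255−248) = 248 + 1.05 = 249.05 → 249
  → #786bf9
82% shade:
  R: 96 + 0.82×(0−96) = 96 − 78.72 = 17.28 → 17
  G: 81 − 66.42 = 14.58 → 15
  B: 248 − 203.36 = 44.64 → 45
  → #110f2d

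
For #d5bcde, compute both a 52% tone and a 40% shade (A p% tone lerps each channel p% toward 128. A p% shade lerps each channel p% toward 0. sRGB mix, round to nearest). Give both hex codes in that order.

#d5bcde is rgb(213, 188, 222).
52% tone:
  R: 213 + 0.52×(128−213) = 213 − 44.2 = 168.8 → 169
  G: 188 − 31.2 = 156.8 → 157
  B: 222 + 0.52×(128−222) = 222 − 48.88 = 173.12 → 173
  → #a99dad
40% shade:
  R: 213 + 0.4×(0−213) = 213 − 85.2 = 127.8 → 128
  G: 188 − 75.2 = 112.8 → 113
  B: 222 − 88.8 = 133.2 → 133
  → #807185

#a99dad, #807185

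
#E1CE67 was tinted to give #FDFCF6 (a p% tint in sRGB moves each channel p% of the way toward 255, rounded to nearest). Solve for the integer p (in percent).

#E1CE67 is rgb(225, 206, 103); #FDFCF6 is rgb(253, 252, 246).
On the B channel (widest range): 246 ≈ 103 + (p/100)(255 − 103), so p ≈ 100×(246 − 103)/(255 − 103) = 14300/152 = 94.08.
p = 94 reproduces all three channels after rounding.

94%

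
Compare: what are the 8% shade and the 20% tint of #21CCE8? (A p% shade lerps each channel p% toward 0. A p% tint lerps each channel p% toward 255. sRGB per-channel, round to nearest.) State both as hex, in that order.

#1EBCD5, #4DD6ED

#21CCE8 is rgb(33, 204, 232).
8% shade:
  R: 33 + 0.08×(0−33) = 33 − 2.64 = 30.36 → 30
  G: 204 − 16.32 = 187.68 → 188
  B: 232 + 0.08×(0−232) = 232 − 18.56 = 213.44 → 213
  → #1EBCD5
20% tint:
  R: 33 + 0.2×(255−33) = 33 + 44.4 = 77.4 → 77
  G: 204 + 0.2×(255−204) = 204 + 10.2 = 214.2 → 214
  B: 232 + 0.2×(255−232) = 232 + 4.6 = 236.6 → 237
  → #4DD6ED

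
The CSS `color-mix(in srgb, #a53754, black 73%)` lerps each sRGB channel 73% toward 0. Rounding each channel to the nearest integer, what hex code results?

#2d0f17

#a53754 is rgb(165, 55, 84).
Per channel, c → c + 0.73(0 − c):
  R: 165 − 120.45 = 44.55 → 45
  G: 55 + 0.73×(0−55) = 55 − 40.15 = 14.85 → 15
  B: 84 + 0.73×(0−84) = 84 − 61.32 = 22.68 → 23
rgb(45, 15, 23) = #2d0f17.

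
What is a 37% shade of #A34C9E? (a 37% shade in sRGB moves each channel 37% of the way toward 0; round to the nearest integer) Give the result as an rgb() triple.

rgb(103, 48, 100)

#A34C9E is rgb(163, 76, 158).
Lerp each channel 37% toward 0:
  R: 163 − 60.31 = 102.69 → 103
  G: 76 − 28.12 = 47.88 → 48
  B: 158 + 0.37×(0−158) = 158 − 58.46 = 99.54 → 100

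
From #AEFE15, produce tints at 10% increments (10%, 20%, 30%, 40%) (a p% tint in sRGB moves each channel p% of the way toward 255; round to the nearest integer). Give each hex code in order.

#B6FE2C, #BEFE44, #C6FE5B, #CEFE73

#AEFE15 is rgb(174, 254, 21).
10%: (174 + 8.1 = 182.1→182, 254→254, 21 + 23.4 = 44.4→44) → #B6FE2C
20%: (174 + 16.2 = 190.2→190, 254→254, 21 + 46.8 = 67.8→68) → #BEFE44
30%: (174 + 24.3 = 198.3→198, 254→254, 21 + 70.2 = 91.2→91) → #C6FE5B
40%: (174 + 32.4 = 206.4→206, 254→254, 21 + 93.6 = 114.6→115) → #CEFE73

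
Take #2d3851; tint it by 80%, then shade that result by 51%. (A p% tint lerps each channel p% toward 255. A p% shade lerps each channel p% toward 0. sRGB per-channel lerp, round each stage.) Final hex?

#2d3851 is rgb(45, 56, 81).
Per channel, c → c + 0.8(255 − c):
  R: 45 + 168 = 213 → 213
  G: 56 + 159.2 = 215.2 → 215
  B: 81 + 0.8×(255−81) = 81 + 139.2 = 220.2 → 220
After the tint: rgb(213, 215, 220) = #d5d7dc.
Lerp each channel 51% toward 0:
  R: 213 − 108.63 = 104.37 → 104
  G: 215 + 0.51×(0−215) = 215 − 109.65 = 105.35 → 105
  B: 220 + 0.51×(0−220) = 220 − 112.2 = 107.8 → 108
rgb(104, 105, 108) = #68696c.

#68696c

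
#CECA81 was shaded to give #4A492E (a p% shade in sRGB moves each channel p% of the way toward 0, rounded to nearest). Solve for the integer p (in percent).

64%

#CECA81 is rgb(206, 202, 129); #4A492E is rgb(74, 73, 46).
On the R channel (widest range): 74 ≈ 206 + (p/100)(0 − 206), so p ≈ 100×(74 − 206)/(0 − 206) = -13200/-206 = 64.08.
p = 64 reproduces all three channels after rounding.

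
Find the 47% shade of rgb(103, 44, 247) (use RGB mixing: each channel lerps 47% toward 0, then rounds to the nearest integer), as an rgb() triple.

A 47% shade moves each channel 47% toward 0:
  R: 103 + 0.47×(0−103) = 103 − 48.41 = 54.59 → 55
  G: 44 + 0.47×(0−44) = 44 − 20.68 = 23.32 → 23
  B: 247 − 116.09 = 130.91 → 131

rgb(55, 23, 131)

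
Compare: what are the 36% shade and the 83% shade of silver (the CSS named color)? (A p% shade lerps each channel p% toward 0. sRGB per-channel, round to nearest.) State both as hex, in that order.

CSS silver is rgb(192, 192, 192).
36% shade:
  R: 192 + 0.36×(0−192) = 192 − 69.12 = 122.88 → 123
  G: 192 − 69.12 = 122.88 → 123
  B: 192 + 0.36×(0−192) = 192 − 69.12 = 122.88 → 123
  → #7B7B7B
83% shade:
  R: 192 + 0.83×(0−192) = 192 − 159.36 = 32.64 → 33
  G: 192 − 159.36 = 32.64 → 33
  B: 192 + 0.83×(0−192) = 192 − 159.36 = 32.64 → 33
  → #212121

#7B7B7B, #212121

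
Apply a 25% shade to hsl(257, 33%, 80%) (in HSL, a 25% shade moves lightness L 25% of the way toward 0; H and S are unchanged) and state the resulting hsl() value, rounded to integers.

hsl(257, 33%, 60%)

L moves 25% from 80 toward 0: 80 − 20 = 60 → 60.
H and S are unchanged.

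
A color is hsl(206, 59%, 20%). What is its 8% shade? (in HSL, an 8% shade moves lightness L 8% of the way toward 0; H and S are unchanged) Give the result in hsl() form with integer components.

L moves 8% from 20 toward 0: 20 − 1.6 = 18.4 → 18.
H and S are unchanged.

hsl(206, 59%, 18%)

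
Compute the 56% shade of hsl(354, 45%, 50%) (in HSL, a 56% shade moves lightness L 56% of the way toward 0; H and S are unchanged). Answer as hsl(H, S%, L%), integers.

L moves 56% from 50 toward 0: 50 − 28 = 22 → 22.
H and S are unchanged.

hsl(354, 45%, 22%)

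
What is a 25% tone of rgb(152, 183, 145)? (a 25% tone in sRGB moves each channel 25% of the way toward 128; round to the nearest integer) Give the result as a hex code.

#92a98d

A 25% tone moves each channel 25% toward 128:
  R: 152 − 6 = 146 → 146
  G: 183 + 0.25×(128−183) = 183 − 13.75 = 169.25 → 169
  B: 145 + 0.25×(128−145) = 145 − 4.25 = 140.75 → 141
rgb(146, 169, 141) = #92a98d.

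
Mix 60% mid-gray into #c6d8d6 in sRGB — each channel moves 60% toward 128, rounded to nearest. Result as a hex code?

#c6d8d6 is rgb(198, 216, 214).
Lerp each channel 60% toward 128:
  R: 198 − 42 = 156 → 156
  G: 216 + 0.6×(128−216) = 216 − 52.8 = 163.2 → 163
  B: 214 − 51.6 = 162.4 → 162
rgb(156, 163, 162) = #9ca3a2.

#9ca3a2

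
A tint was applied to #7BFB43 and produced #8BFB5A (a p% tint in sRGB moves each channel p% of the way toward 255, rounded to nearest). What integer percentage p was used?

12%

#7BFB43 is rgb(123, 251, 67); #8BFB5A is rgb(139, 251, 90).
On the B channel (widest range): 90 ≈ 67 + (p/100)(255 − 67), so p ≈ 100×(90 − 67)/(255 − 67) = 2300/188 = 12.23.
p = 12 reproduces all three channels after rounding.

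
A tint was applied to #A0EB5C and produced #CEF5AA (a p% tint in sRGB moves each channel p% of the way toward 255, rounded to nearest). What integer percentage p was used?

48%

#A0EB5C is rgb(160, 235, 92); #CEF5AA is rgb(206, 245, 170).
On the B channel (widest range): 170 ≈ 92 + (p/100)(255 − 92), so p ≈ 100×(170 − 92)/(255 − 92) = 7800/163 = 47.85.
p = 48 reproduces all three channels after rounding.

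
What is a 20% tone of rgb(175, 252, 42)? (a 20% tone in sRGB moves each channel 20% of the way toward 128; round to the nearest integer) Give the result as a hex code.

#A6E33B

Per channel, c → c + 0.2(128 − c):
  R: 175 − 9.4 = 165.6 → 166
  G: 252 + 0.2×(128−252) = 252 − 24.8 = 227.2 → 227
  B: 42 + 17.2 = 59.2 → 59
rgb(166, 227, 59) = #A6E33B.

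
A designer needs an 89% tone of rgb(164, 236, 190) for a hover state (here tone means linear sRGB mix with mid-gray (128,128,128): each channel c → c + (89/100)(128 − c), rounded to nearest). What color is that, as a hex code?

Lerp each channel 89% toward 128:
  R: 164 − 32.04 = 131.96 → 132
  G: 236 − 96.12 = 139.88 → 140
  B: 190 + 0.89×(128−190) = 190 − 55.18 = 134.82 → 135
rgb(132, 140, 135) = #848C87.

#848C87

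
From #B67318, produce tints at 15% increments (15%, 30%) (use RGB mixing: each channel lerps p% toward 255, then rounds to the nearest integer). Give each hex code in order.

#B67318 is rgb(182, 115, 24).
15%: (182 + 10.95 = 192.95→193, 115 + 21 = 136→136, 24 + 34.65 = 58.65→59) → #C1883B
30%: (182 + 21.9 = 203.9→204, 115 + 42 = 157→157, 24 + 69.3 = 93.3→93) → #CC9D5D

#C1883B, #CC9D5D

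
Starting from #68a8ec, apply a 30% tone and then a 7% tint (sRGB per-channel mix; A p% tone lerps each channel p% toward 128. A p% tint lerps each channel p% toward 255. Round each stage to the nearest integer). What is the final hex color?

#79a3d0

#68a8ec is rgb(104, 168, 236).
Per channel, c → c + 0.3(128 − c):
  R: 104 + 0.3×(128−104) = 104 + 7.2 = 111.2 → 111
  G: 168 − 12 = 156 → 156
  B: 236 − 32.4 = 203.6 → 204
After the tone: rgb(111, 156, 204) = #6f9ccc.
A 7% tint moves each channel 7% toward 255:
  R: 111 + 0.07×(255−111) = 111 + 10.08 = 121.08 → 121
  G: 156 + 6.93 = 162.93 → 163
  B: 204 + 3.57 = 207.57 → 208
rgb(121, 163, 208) = #79a3d0.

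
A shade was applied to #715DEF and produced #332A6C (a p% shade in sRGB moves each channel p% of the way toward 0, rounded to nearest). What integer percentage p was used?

55%

#715DEF is rgb(113, 93, 239); #332A6C is rgb(51, 42, 108).
On the B channel (widest range): 108 ≈ 239 + (p/100)(0 − 239), so p ≈ 100×(108 − 239)/(0 − 239) = -13100/-239 = 54.81.
p = 55 reproduces all three channels after rounding.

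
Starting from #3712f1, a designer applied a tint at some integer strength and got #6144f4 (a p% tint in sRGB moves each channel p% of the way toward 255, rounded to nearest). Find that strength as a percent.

#3712f1 is rgb(55, 18, 241); #6144f4 is rgb(97, 68, 244).
On the G channel (widest range): 68 ≈ 18 + (p/100)(255 − 18), so p ≈ 100×(68 − 18)/(255 − 18) = 5000/237 = 21.10.
p = 21 reproduces all three channels after rounding.

21%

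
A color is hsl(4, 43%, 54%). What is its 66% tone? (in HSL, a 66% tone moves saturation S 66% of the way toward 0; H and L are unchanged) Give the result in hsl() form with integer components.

S moves 66% from 43 toward 0: 43 − 28.38 = 14.62 → 15.
H and L are unchanged.

hsl(4, 15%, 54%)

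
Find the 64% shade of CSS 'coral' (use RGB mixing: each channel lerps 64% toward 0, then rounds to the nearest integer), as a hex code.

CSS coral is rgb(255, 127, 80).
A 64% shade moves each channel 64% toward 0:
  R: 255 − 163.2 = 91.8 → 92
  G: 127 + 0.64×(0−127) = 127 − 81.28 = 45.72 → 46
  B: 80 + 0.64×(0−80) = 80 − 51.2 = 28.8 → 29
rgb(92, 46, 29) = #5C2E1D.

#5C2E1D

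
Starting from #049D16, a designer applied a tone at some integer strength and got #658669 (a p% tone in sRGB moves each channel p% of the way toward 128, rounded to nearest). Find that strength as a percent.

#049D16 is rgb(4, 157, 22); #658669 is rgb(101, 134, 105).
On the R channel (widest range): 101 ≈ 4 + (p/100)(128 − 4), so p ≈ 100×(101 − 4)/(128 − 4) = 9700/124 = 78.23.
p = 78 reproduces all three channels after rounding.

78%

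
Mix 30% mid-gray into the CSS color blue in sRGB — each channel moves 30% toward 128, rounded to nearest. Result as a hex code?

CSS blue is rgb(0, 0, 255).
Lerp each channel 30% toward 128:
  R: 0 + 38.4 = 38.4 → 38
  G: 0 + 0.3×(128−0) = 0 + 38.4 = 38.4 → 38
  B: 255 − 38.1 = 216.9 → 217
rgb(38, 38, 217) = #2626D9.

#2626D9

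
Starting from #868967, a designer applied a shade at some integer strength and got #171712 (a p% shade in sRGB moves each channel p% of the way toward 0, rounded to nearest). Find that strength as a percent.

83%

#868967 is rgb(134, 137, 103); #171712 is rgb(23, 23, 18).
On the G channel (widest range): 23 ≈ 137 + (p/100)(0 − 137), so p ≈ 100×(23 − 137)/(0 − 137) = -11400/-137 = 83.21.
p = 83 reproduces all three channels after rounding.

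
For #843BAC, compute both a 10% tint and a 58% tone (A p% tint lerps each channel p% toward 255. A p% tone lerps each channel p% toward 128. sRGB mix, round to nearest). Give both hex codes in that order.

#843BAC is rgb(132, 59, 172).
10% tint:
  R: 132 + 12.3 = 144.3 → 144
  G: 59 + 0.1×(255−59) = 59 + 19.6 = 78.6 → 79
  B: 172 + 0.1×(255−172) = 172 + 8.3 = 180.3 → 180
  → #904FB4
58% tone:
  R: 132 + 0.58×(128−132) = 132 − 2.32 = 129.68 → 130
  G: 59 + 0.58×(128−59) = 59 + 40.02 = 99.02 → 99
  B: 172 + 0.58×(128−172) = 172 − 25.52 = 146.48 → 146
  → #826392

#904FB4, #826392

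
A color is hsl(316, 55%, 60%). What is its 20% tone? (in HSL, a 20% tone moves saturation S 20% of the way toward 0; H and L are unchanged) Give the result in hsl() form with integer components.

hsl(316, 44%, 60%)

S moves 20% from 55 toward 0: 55 − 11 = 44 → 44.
H and L are unchanged.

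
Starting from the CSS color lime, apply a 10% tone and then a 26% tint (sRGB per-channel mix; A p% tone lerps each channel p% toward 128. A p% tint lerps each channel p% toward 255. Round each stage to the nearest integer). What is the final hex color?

#4CF54C

CSS lime is rgb(0, 255, 0).
A 10% tone moves each channel 10% toward 128:
  R: 0 + 0.1×(128−0) = 0 + 12.8 = 12.8 → 13
  G: 255 − 12.7 = 242.3 → 242
  B: 0 + 0.1×(128−0) = 0 + 12.8 = 12.8 → 13
After the tone: rgb(13, 242, 13) = #0DF20D.
Per channel, c → c + 0.26(255 − c):
  R: 13 + 62.92 = 75.92 → 76
  G: 242 + 3.38 = 245.38 → 245
  B: 13 + 62.92 = 75.92 → 76
rgb(76, 245, 76) = #4CF54C.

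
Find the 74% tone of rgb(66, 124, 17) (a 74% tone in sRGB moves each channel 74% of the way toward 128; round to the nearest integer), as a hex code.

Lerp each channel 74% toward 128:
  R: 66 + 45.88 = 111.88 → 112
  G: 124 + 2.96 = 126.96 → 127
  B: 17 + 82.14 = 99.14 → 99
rgb(112, 127, 99) = #707F63.

#707F63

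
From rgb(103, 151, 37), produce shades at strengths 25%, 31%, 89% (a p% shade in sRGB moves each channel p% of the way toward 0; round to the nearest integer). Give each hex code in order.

25%: (103 − 25.75 = 77.25→77, 151 − 37.75 = 113.25→113, 37 − 9.25 = 27.75→28) → #4d711c
31%: (103 − 31.93 = 71.07→71, 151 − 46.81 = 104.19→104, 37 − 11.47 = 25.53→26) → #47681a
89%: (103 − 91.67 = 11.33→11, 151 − 134.39 = 16.61→17, 37 − 32.93 = 4.07→4) → #0b1104

#4d711c, #47681a, #0b1104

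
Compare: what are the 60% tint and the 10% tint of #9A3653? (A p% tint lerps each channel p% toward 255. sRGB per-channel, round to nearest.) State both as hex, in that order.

#D7AFBA, #A44A64

#9A3653 is rgb(154, 54, 83).
60% tint:
  R: 154 + 0.6×(255−154) = 154 + 60.6 = 214.6 → 215
  G: 54 + 0.6×(255−54) = 54 + 120.6 = 174.6 → 175
  B: 83 + 103.2 = 186.2 → 186
  → #D7AFBA
10% tint:
  R: 154 + 0.1×(255−154) = 154 + 10.1 = 164.1 → 164
  G: 54 + 0.1×(255−54) = 54 + 20.1 = 74.1 → 74
  B: 83 + 17.2 = 100.2 → 100
  → #A44A64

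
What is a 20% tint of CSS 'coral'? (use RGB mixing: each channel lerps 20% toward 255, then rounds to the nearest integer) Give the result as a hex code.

CSS coral is rgb(255, 127, 80).
Lerp each channel 20% toward 255:
  R: 255 + 0.2×(255−255) = 255 + 0 = 255 → 255
  G: 127 + 25.6 = 152.6 → 153
  B: 80 + 0.2×(255−80) = 80 + 35 = 115 → 115
rgb(255, 153, 115) = #FF9973.

#FF9973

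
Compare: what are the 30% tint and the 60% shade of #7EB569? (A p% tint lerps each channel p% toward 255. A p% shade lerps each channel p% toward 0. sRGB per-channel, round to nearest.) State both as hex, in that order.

#A5CB96, #32482A

#7EB569 is rgb(126, 181, 105).
30% tint:
  R: 126 + 38.7 = 164.7 → 165
  G: 181 + 22.2 = 203.2 → 203
  B: 105 + 0.3×(255−105) = 105 + 45 = 150 → 150
  → #A5CB96
60% shade:
  R: 126 − 75.6 = 50.4 → 50
  G: 181 + 0.6×(0−181) = 181 − 108.6 = 72.4 → 72
  B: 105 − 63 = 42 → 42
  → #32482A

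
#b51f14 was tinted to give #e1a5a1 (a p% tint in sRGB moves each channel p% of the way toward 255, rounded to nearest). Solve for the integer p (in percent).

60%

#b51f14 is rgb(181, 31, 20); #e1a5a1 is rgb(225, 165, 161).
On the B channel (widest range): 161 ≈ 20 + (p/100)(255 − 20), so p ≈ 100×(161 − 20)/(255 − 20) = 14100/235 = 60.00.
p = 60 reproduces all three channels after rounding.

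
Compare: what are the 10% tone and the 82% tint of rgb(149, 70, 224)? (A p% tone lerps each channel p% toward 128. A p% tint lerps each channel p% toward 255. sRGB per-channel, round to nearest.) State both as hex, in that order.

#934cd6, #ecdef9

10% tone:
  R: 149 + 0.1×(128−149) = 149 − 2.1 = 146.9 → 147
  G: 70 + 5.8 = 75.8 → 76
  B: 224 − 9.6 = 214.4 → 214
  → #934cd6
82% tint:
  R: 149 + 86.92 = 235.92 → 236
  G: 70 + 0.82×(255−70) = 70 + 151.7 = 221.7 → 222
  B: 224 + 0.82×(255−224) = 224 + 25.42 = 249.42 → 249
  → #ecdef9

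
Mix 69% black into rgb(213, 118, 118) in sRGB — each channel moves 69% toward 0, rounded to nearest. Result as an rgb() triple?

A 69% shade moves each channel 69% toward 0:
  R: 213 + 0.69×(0−213) = 213 − 146.97 = 66.03 → 66
  G: 118 + 0.69×(0−118) = 118 − 81.42 = 36.58 → 37
  B: 118 + 0.69×(0−118) = 118 − 81.42 = 36.58 → 37

rgb(66, 37, 37)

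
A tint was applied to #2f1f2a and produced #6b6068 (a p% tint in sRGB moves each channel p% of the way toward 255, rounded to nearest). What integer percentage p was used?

29%

#2f1f2a is rgb(47, 31, 42); #6b6068 is rgb(107, 96, 104).
On the G channel (widest range): 96 ≈ 31 + (p/100)(255 − 31), so p ≈ 100×(96 − 31)/(255 − 31) = 6500/224 = 29.02.
p = 29 reproduces all three channels after rounding.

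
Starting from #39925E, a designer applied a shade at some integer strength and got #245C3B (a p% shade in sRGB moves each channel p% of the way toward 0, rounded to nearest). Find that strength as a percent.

#39925E is rgb(57, 146, 94); #245C3B is rgb(36, 92, 59).
On the G channel (widest range): 92 ≈ 146 + (p/100)(0 − 146), so p ≈ 100×(92 − 146)/(0 − 146) = -5400/-146 = 36.99.
p = 37 reproduces all three channels after rounding.

37%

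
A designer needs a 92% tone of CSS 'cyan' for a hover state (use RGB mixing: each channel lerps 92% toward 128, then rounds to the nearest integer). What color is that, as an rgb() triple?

rgb(118, 138, 138)

CSS cyan is rgb(0, 255, 255).
Per channel, c → c + 0.92(128 − c):
  R: 0 + 0.92×(128−0) = 0 + 117.76 = 117.76 → 118
  G: 255 − 116.84 = 138.16 → 138
  B: 255 + 0.92×(128−255) = 255 − 116.84 = 138.16 → 138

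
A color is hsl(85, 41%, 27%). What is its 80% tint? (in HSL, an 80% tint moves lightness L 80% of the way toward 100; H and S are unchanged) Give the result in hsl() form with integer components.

L moves 80% from 27 toward 100: 27 + 58.4 = 85.4 → 85.
H and S are unchanged.

hsl(85, 41%, 85%)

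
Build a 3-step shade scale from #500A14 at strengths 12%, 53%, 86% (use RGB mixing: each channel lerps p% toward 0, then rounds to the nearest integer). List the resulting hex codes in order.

#500A14 is rgb(80, 10, 20).
12%: (80 − 9.6 = 70.4→70, 10 − 1.2 = 8.8→9, 20 − 2.4 = 17.6→18) → #460912
53%: (80 − 42.4 = 37.6→38, 10 − 5.3 = 4.7→5, 20 − 10.6 = 9.4→9) → #260509
86%: (80 − 68.8 = 11.2→11, 10 − 8.6 = 1.4→1, 20 − 17.2 = 2.8→3) → #0B0103

#460912, #260509, #0B0103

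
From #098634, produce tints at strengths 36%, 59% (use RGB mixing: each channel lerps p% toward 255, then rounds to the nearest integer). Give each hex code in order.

#098634 is rgb(9, 134, 52).
36%: (9 + 88.56 = 97.56→98, 134 + 43.56 = 177.56→178, 52 + 73.08 = 125.08→125) → #62B27D
59%: (9 + 145.14 = 154.14→154, 134 + 71.39 = 205.39→205, 52 + 119.77 = 171.77→172) → #9ACDAC

#62B27D, #9ACDAC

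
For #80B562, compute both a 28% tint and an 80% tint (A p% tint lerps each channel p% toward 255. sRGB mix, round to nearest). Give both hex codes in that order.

#80B562 is rgb(128, 181, 98).
28% tint:
  R: 128 + 0.28×(255−128) = 128 + 35.56 = 163.56 → 164
  G: 181 + 0.28×(255−181) = 181 + 20.72 = 201.72 → 202
  B: 98 + 43.96 = 141.96 → 142
  → #A4CA8E
80% tint:
  R: 128 + 0.8×(255−128) = 128 + 101.6 = 229.6 → 230
  G: 181 + 59.2 = 240.2 → 240
  B: 98 + 0.8×(255−98) = 98 + 125.6 = 223.6 → 224
  → #E6F0E0

#A4CA8E, #E6F0E0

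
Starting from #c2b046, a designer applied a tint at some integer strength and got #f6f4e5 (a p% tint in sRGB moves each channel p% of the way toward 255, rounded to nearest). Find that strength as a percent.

86%

#c2b046 is rgb(194, 176, 70); #f6f4e5 is rgb(246, 244, 229).
On the B channel (widest range): 229 ≈ 70 + (p/100)(255 − 70), so p ≈ 100×(229 − 70)/(255 − 70) = 15900/185 = 85.95.
p = 86 reproduces all three channels after rounding.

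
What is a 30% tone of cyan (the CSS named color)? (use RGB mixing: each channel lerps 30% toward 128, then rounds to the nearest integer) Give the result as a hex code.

#26D9D9

CSS cyan is rgb(0, 255, 255).
Lerp each channel 30% toward 128:
  R: 0 + 0.3×(128−0) = 0 + 38.4 = 38.4 → 38
  G: 255 + 0.3×(128−255) = 255 − 38.1 = 216.9 → 217
  B: 255 + 0.3×(128−255) = 255 − 38.1 = 216.9 → 217
rgb(38, 217, 217) = #26D9D9.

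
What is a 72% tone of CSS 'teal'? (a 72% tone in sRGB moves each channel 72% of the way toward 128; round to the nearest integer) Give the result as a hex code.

#5c8080

CSS teal is rgb(0, 128, 128).
A 72% tone moves each channel 72% toward 128:
  R: 0 + 0.72×(128−0) = 0 + 92.16 = 92.16 → 92
  G: 128 + 0.72×(128−128) = 128 + 0 = 128 → 128
  B: 128 + 0.72×(128−128) = 128 + 0 = 128 → 128
rgb(92, 128, 128) = #5c8080.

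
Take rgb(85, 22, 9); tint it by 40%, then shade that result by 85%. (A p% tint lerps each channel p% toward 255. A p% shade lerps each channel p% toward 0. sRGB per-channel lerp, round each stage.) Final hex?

A 40% tint moves each channel 40% toward 255:
  R: 85 + 68 = 153 → 153
  G: 22 + 93.2 = 115.2 → 115
  B: 9 + 0.4×(255−9) = 9 + 98.4 = 107.4 → 107
After the tint: rgb(153, 115, 107) = #99736B.
Lerp each channel 85% toward 0:
  R: 153 − 130.05 = 22.95 → 23
  G: 115 + 0.85×(0−115) = 115 − 97.75 = 17.25 → 17
  B: 107 + 0.85×(0−107) = 107 − 90.95 = 16.05 → 16
rgb(23, 17, 16) = #171110.

#171110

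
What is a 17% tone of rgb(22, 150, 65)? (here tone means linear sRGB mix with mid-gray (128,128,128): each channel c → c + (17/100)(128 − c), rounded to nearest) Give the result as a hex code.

#28924c

Per channel, c → c + 0.17(128 − c):
  R: 22 + 0.17×(128−22) = 22 + 18.02 = 40.02 → 40
  G: 150 − 3.74 = 146.26 → 146
  B: 65 + 10.71 = 75.71 → 76
rgb(40, 146, 76) = #28924c.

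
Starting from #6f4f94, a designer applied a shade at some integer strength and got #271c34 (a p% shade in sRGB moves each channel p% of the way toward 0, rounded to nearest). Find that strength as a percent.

#6f4f94 is rgb(111, 79, 148); #271c34 is rgb(39, 28, 52).
On the B channel (widest range): 52 ≈ 148 + (p/100)(0 − 148), so p ≈ 100×(52 − 148)/(0 − 148) = -9600/-148 = 64.86.
p = 65 reproduces all three channels after rounding.

65%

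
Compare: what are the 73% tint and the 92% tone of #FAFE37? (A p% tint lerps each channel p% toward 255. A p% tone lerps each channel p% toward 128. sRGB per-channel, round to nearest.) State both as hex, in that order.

#FEFFC9, #8A8A7A

#FAFE37 is rgb(250, 254, 55).
73% tint:
  R: 250 + 0.73×(255−250) = 250 + 3.65 = 253.65 → 254
  G: 254 + 0.73 = 254.73 → 255
  B: 55 + 0.73×(255−55) = 55 + 146 = 201 → 201
  → #FEFFC9
92% tone:
  R: 250 − 112.24 = 137.76 → 138
  G: 254 + 0.92×(128−254) = 254 − 115.92 = 138.08 → 138
  B: 55 + 0.92×(128−55) = 55 + 67.16 = 122.16 → 122
  → #8A8A7A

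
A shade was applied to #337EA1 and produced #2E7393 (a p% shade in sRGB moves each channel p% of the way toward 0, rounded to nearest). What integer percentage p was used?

#337EA1 is rgb(51, 126, 161); #2E7393 is rgb(46, 115, 147).
On the B channel (widest range): 147 ≈ 161 + (p/100)(0 − 161), so p ≈ 100×(147 − 161)/(0 − 161) = -1400/-161 = 8.70.
p = 9 reproduces all three channels after rounding.

9%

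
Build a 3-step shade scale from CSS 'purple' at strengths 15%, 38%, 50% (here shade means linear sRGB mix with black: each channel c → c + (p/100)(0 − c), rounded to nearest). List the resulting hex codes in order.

CSS purple is rgb(128, 0, 128).
15%: (128 − 19.2 = 108.8→109, 0→0, 128 − 19.2 = 108.8→109) → #6D006D
38%: (128 − 48.64 = 79.36→79, 0→0, 128 − 48.64 = 79.36→79) → #4F004F
50%: (128 − 64 = 64→64, 0→0, 128 − 64 = 64→64) → #400040

#6D006D, #4F004F, #400040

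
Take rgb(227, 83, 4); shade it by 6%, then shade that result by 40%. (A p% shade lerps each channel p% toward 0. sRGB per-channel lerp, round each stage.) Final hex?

#802F02

A 6% shade moves each channel 6% toward 0:
  R: 227 − 13.62 = 213.38 → 213
  G: 83 + 0.06×(0−83) = 83 − 4.98 = 78.02 → 78
  B: 4 − 0.24 = 3.76 → 4
After the shade: rgb(213, 78, 4) = #D54E04.
Per channel, c → c + 0.4(0 − c):
  R: 213 + 0.4×(0−213) = 213 − 85.2 = 127.8 → 128
  G: 78 + 0.4×(0−78) = 78 − 31.2 = 46.8 → 47
  B: 4 + 0.4×(0−4) = 4 − 1.6 = 2.4 → 2
rgb(128, 47, 2) = #802F02.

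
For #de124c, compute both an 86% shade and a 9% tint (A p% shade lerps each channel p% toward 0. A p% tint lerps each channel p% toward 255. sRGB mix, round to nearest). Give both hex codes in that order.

#de124c is rgb(222, 18, 76).
86% shade:
  R: 222 + 0.86×(0−222) = 222 − 190.92 = 31.08 → 31
  G: 18 + 0.86×(0−18) = 18 − 15.48 = 2.52 → 3
  B: 76 − 65.36 = 10.64 → 11
  → #1f030b
9% tint:
  R: 222 + 0.09×(255−222) = 222 + 2.97 = 224.97 → 225
  G: 18 + 0.09×(255−18) = 18 + 21.33 = 39.33 → 39
  B: 76 + 0.09×(255−76) = 76 + 16.11 = 92.11 → 92
  → #e1275c

#1f030b, #e1275c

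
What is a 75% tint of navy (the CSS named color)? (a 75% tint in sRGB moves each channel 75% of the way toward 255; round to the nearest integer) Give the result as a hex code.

#bfbfdf

CSS navy is rgb(0, 0, 128).
Lerp each channel 75% toward 255:
  R: 0 + 0.75×(255−0) = 0 + 191.25 = 191.25 → 191
  G: 0 + 0.75×(255−0) = 0 + 191.25 = 191.25 → 191
  B: 128 + 0.75×(255−128) = 128 + 95.25 = 223.25 → 223
rgb(191, 191, 223) = #bfbfdf.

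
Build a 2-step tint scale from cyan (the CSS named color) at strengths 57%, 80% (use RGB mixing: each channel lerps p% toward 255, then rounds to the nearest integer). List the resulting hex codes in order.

CSS cyan is rgb(0, 255, 255).
57%: (0 + 145.35 = 145.35→145, 255→255, 255→255) → #91FFFF
80%: (0 + 204 = 204→204, 255→255, 255→255) → #CCFFFF

#91FFFF, #CCFFFF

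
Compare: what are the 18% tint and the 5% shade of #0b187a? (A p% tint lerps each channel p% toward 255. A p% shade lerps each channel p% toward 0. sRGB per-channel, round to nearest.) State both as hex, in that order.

#0b187a is rgb(11, 24, 122).
18% tint:
  R: 11 + 43.92 = 54.92 → 55
  G: 24 + 41.58 = 65.58 → 66
  B: 122 + 23.94 = 145.94 → 146
  → #374292
5% shade:
  R: 11 + 0.05×(0−11) = 11 − 0.55 = 10.45 → 10
  G: 24 + 0.05×(0−24) = 24 − 1.2 = 22.8 → 23
  B: 122 − 6.1 = 115.9 → 116
  → #0a1774

#374292, #0a1774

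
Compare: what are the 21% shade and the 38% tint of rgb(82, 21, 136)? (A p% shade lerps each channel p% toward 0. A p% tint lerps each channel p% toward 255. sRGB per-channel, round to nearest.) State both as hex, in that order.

#41116B, #946EB5

21% shade:
  R: 82 − 17.22 = 64.78 → 65
  G: 21 + 0.21×(0−21) = 21 − 4.41 = 16.59 → 17
  B: 136 − 28.56 = 107.44 → 107
  → #41116B
38% tint:
  R: 82 + 65.74 = 147.74 → 148
  G: 21 + 88.92 = 109.92 → 110
  B: 136 + 45.22 = 181.22 → 181
  → #946EB5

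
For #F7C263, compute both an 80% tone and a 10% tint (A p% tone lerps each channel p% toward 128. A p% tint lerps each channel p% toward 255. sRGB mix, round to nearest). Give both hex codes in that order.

#988D7A, #F8C873

#F7C263 is rgb(247, 194, 99).
80% tone:
  R: 247 + 0.8×(128−247) = 247 − 95.2 = 151.8 → 152
  G: 194 + 0.8×(128−194) = 194 − 52.8 = 141.2 → 141
  B: 99 + 23.2 = 122.2 → 122
  → #988D7A
10% tint:
  R: 247 + 0.1×(255−247) = 247 + 0.8 = 247.8 → 248
  G: 194 + 6.1 = 200.1 → 200
  B: 99 + 15.6 = 114.6 → 115
  → #F8C873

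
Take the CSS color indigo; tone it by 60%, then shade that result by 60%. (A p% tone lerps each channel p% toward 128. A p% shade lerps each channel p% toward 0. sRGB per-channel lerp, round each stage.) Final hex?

#2B1F34

CSS indigo is rgb(75, 0, 130).
Per channel, c → c + 0.6(128 − c):
  R: 75 + 0.6×(128−75) = 75 + 31.8 = 106.8 → 107
  G: 0 + 76.8 = 76.8 → 77
  B: 130 + 0.6×(128−130) = 130 − 1.2 = 128.8 → 129
After the tone: rgb(107, 77, 129) = #6B4D81.
A 60% shade moves each channel 60% toward 0:
  R: 107 + 0.6×(0−107) = 107 − 64.2 = 42.8 → 43
  G: 77 + 0.6×(0−77) = 77 − 46.2 = 30.8 → 31
  B: 129 + 0.6×(0−129) = 129 − 77.4 = 51.6 → 52
rgb(43, 31, 52) = #2B1F34.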